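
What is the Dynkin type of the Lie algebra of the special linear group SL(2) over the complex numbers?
This is sl(2), which has dimension 2^2 - 1 = 3 and rank 2 - 1 = 1 (a Cartan subalgebra is the diagonal traceless matrices). In the classification of classical Lie algebras, the special linear algebra sl(n+1) has type A_n; here n = 1, so the Dynkin diagram is a chain of 1 nodes with single edges (A_1). Hence the type is A_1.

type A_1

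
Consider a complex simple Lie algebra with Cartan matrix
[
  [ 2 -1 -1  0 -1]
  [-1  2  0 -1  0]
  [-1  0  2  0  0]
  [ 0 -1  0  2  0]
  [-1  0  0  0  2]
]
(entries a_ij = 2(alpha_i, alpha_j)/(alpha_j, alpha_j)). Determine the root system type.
D5

The matrix has rank 5 with 2's on the diagonal. Reading the off-diagonal entries as Dynkin edges (a single edge where a_ij = a_ji = -1; a double or triple edge where a_ij * a_ji = 2 or 3), the diagram is a chain of 3 nodes with a fork of two nodes at one end (D_5). One simple-root ordering that puts it in standard form is (alpha_4, alpha_2, alpha_1, alpha_3, alpha_5). So the algebra is type D_5, i.e. so(10).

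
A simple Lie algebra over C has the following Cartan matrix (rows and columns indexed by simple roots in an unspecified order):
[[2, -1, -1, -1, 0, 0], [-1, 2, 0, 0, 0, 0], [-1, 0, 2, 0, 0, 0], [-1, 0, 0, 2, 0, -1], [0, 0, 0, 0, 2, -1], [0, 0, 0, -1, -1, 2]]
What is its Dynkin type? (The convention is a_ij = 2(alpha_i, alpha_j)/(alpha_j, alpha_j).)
D_6

The matrix has rank 6 with 2's on the diagonal. Reading the off-diagonal entries as Dynkin edges (a single edge where a_ij = a_ji = -1; a double or triple edge where a_ij * a_ji = 2 or 3), the diagram is a chain of 4 nodes with a fork of two nodes at one end (D_6). One simple-root ordering that puts it in standard form is (alpha_5, alpha_6, alpha_4, alpha_1, alpha_2, alpha_3). So the algebra is type D_6, i.e. so(12).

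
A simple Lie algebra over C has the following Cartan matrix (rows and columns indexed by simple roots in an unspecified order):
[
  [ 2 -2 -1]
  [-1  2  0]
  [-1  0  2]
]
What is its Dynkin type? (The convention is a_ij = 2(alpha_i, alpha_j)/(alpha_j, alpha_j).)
B_3 (so(7))

The matrix has rank 3 with 2's on the diagonal. Reading the off-diagonal entries as Dynkin edges (a single edge where a_ij = a_ji = -1; a double or triple edge where a_ij * a_ji = 2 or 3), the diagram is a chain of 3 nodes with a double edge at one end; the terminal node there is the unique short simple root (B_3). One simple-root ordering that puts it in standard form is (alpha_3, alpha_1, alpha_2). So the algebra is type B_3, i.e. so(7).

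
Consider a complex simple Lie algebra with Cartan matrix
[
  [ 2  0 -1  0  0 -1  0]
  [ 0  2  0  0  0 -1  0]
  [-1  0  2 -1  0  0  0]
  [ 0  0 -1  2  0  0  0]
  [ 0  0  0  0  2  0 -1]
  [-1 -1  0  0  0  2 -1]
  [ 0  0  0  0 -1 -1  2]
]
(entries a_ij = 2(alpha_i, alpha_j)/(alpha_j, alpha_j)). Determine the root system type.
E7

The matrix has rank 7 with 2's on the diagonal. Reading the off-diagonal entries as Dynkin edges (a single edge where a_ij = a_ji = -1; a double or triple edge where a_ij * a_ji = 2 or 3), the diagram is a chain of 6 nodes with one extra node attached to the third node from one end (E_7). One simple-root ordering that puts it in standard form is (alpha_5, alpha_2, alpha_7, alpha_6, alpha_1, alpha_3, alpha_4). So the algebra is type E_7.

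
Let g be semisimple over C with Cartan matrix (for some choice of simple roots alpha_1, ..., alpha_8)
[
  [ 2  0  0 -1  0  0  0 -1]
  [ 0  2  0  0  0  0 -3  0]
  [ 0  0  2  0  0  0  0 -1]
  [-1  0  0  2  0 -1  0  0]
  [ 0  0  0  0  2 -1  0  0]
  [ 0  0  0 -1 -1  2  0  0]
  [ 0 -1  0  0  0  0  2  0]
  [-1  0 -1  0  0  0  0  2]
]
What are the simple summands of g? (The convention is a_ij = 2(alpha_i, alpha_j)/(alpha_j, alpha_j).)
A_6 (sl(7)) + G_2

The diagram associated to this matrix has two connected components: the simple roots {alpha_1, alpha_3, alpha_4, alpha_5, alpha_6, alpha_8} form a chain of 6 nodes with single edges (A_6), and {alpha_2, alpha_7} form two nodes joined by a triple edge (G_2). A semisimple Lie algebra decomposes uniquely as the direct sum of simple ideals, one per connected component of its Dynkin diagram, so g ≅ A_6 ⊕ G_2 (dimension 48 + 14 = 62).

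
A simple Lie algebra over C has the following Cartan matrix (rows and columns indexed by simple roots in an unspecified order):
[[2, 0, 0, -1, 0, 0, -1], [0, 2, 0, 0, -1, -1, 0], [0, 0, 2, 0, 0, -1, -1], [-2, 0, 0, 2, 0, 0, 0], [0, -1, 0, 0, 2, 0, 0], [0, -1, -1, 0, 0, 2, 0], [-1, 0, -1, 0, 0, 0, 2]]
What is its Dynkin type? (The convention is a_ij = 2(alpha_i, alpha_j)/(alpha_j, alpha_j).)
The matrix has rank 7 with 2's on the diagonal. Reading the off-diagonal entries as Dynkin edges (a single edge where a_ij = a_ji = -1; a double or triple edge where a_ij * a_ji = 2 or 3), the diagram is a chain of 7 nodes with a double edge at one end; the terminal node there is the unique long simple root (C_7). One simple-root ordering that puts it in standard form is (alpha_5, alpha_2, alpha_6, alpha_3, alpha_7, alpha_1, alpha_4). So the algebra is type C_7, i.e. sp(14).

C_7 (sp(14))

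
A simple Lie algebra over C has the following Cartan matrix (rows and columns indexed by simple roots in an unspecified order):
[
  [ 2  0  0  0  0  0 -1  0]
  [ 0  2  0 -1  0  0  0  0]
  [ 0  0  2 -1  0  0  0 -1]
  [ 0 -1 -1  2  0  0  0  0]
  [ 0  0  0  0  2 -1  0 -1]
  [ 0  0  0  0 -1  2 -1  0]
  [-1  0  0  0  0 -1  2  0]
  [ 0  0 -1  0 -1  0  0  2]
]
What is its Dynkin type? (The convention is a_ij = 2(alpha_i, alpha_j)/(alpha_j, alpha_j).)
The matrix has rank 8 with 2's on the diagonal. Reading the off-diagonal entries as Dynkin edges (a single edge where a_ij = a_ji = -1; a double or triple edge where a_ij * a_ji = 2 or 3), the diagram is a chain of 8 nodes with single edges (A_8). One simple-root ordering that puts it in standard form is (alpha_1, alpha_7, alpha_6, alpha_5, alpha_8, alpha_3, alpha_4, alpha_2). So the algebra is type A_8, i.e. sl(9).

A_8 (sl(9))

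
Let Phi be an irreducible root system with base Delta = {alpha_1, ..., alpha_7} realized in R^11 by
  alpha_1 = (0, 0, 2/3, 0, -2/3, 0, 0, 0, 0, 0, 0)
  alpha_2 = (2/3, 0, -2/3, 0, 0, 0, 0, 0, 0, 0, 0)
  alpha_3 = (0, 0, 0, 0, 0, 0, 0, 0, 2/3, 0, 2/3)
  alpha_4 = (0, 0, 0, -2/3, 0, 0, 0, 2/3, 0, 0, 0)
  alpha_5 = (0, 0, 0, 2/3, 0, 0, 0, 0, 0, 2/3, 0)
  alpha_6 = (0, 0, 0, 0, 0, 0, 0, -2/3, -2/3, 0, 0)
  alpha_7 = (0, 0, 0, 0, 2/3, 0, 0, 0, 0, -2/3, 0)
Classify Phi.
Compute the Cartan integers a_ij = 2(alpha_i, alpha_j)/(alpha_j, alpha_j); the resulting 7x7 Cartan matrix is
[[2, -1, 0, 0, 0, 0, -1], [-1, 2, 0, 0, 0, 0, 0], [0, 0, 2, 0, 0, -1, 0], [0, 0, 0, 2, -1, -1, 0], [0, 0, 0, -1, 2, 0, -1], [0, 0, -1, -1, 0, 2, 0], [-1, 0, 0, 0, -1, 0, 2]].
All simple roots have the same length, so the diagram is simply laced. The associated Dynkin diagram is a chain of 7 nodes with single edges (A_7), so the type is A_7 (the algebra sl(8)).

type A_7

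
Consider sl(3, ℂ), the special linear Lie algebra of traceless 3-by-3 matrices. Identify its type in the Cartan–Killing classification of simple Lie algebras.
A_2

This is sl(3), which has dimension 3^2 - 1 = 8 and rank 3 - 1 = 2 (a Cartan subalgebra is the diagonal traceless matrices). In the classification of classical Lie algebras, the special linear algebra sl(n+1) has type A_n; here n = 2, so the Dynkin diagram is a chain of 2 nodes with single edges (A_2). Hence the type is A_2.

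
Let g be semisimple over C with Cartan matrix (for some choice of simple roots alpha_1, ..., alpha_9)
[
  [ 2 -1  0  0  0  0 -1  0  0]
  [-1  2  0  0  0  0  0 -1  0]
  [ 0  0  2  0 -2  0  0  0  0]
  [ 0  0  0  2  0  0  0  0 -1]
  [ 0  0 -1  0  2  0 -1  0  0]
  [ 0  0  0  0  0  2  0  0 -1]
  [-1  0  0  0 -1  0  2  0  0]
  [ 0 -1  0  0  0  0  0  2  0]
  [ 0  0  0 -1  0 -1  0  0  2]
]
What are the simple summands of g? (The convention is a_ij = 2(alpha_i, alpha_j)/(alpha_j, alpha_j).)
A_3 ⊕ C_6

The diagram associated to this matrix has two connected components: the simple roots {alpha_4, alpha_6, alpha_9} form a chain of 3 nodes with single edges (A_3), and {alpha_1, alpha_2, alpha_3, alpha_5, alpha_7, alpha_8} form a chain of 6 nodes with a double edge at one end; the terminal node there is the unique long simple root (C_6). A semisimple Lie algebra decomposes uniquely as the direct sum of simple ideals, one per connected component of its Dynkin diagram, so g ≅ A_3 ⊕ C_6 (dimension 15 + 78 = 93).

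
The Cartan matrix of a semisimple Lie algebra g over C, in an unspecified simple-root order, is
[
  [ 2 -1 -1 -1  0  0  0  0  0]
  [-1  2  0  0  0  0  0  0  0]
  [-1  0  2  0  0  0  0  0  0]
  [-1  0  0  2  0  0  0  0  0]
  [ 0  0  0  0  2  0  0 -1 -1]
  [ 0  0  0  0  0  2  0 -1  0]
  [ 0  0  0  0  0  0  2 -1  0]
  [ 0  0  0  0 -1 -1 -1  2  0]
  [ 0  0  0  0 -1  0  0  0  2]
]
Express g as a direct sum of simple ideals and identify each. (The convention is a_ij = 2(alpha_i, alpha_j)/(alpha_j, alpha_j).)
The diagram associated to this matrix has two connected components: the simple roots {alpha_1, alpha_2, alpha_3, alpha_4} form a chain of 2 nodes with a fork of two nodes at one end (D_4), and {alpha_5, alpha_6, alpha_7, alpha_8, alpha_9} form a chain of 3 nodes with a fork of two nodes at one end (D_5). A semisimple Lie algebra decomposes uniquely as the direct sum of simple ideals, one per connected component of its Dynkin diagram, so g ≅ D_4 ⊕ D_5 (dimension 28 + 45 = 73).

D_4 (so(8)) + D_5 (so(10))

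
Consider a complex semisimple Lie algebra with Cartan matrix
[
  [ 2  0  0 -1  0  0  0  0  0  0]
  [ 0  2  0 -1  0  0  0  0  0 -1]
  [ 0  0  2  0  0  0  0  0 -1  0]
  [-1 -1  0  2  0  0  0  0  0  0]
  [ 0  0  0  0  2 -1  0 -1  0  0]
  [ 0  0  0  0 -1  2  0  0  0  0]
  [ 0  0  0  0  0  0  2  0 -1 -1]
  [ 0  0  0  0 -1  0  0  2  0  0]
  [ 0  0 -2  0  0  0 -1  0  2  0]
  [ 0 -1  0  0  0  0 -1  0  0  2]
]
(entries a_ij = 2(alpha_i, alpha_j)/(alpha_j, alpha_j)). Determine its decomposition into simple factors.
The diagram associated to this matrix has two connected components: the simple roots {alpha_5, alpha_6, alpha_8} form a chain of 3 nodes with single edges (A_3), and {alpha_1, alpha_2, alpha_3, alpha_4, alpha_7, alpha_9, alpha_10} form a chain of 7 nodes with a double edge at one end; the terminal node there is the unique short simple root (B_7). A semisimple Lie algebra decomposes uniquely as the direct sum of simple ideals, one per connected component of its Dynkin diagram, so g ≅ A_3 ⊕ B_7 (dimension 15 + 105 = 120).

type A_3 + type B_7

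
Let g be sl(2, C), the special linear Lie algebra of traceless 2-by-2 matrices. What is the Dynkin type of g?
This is sl(2), which has dimension 2^2 - 1 = 3 and rank 2 - 1 = 1 (a Cartan subalgebra is the diagonal traceless matrices). In the classification of classical Lie algebras, the special linear algebra sl(n+1) has type A_n; here n = 1, so the Dynkin diagram is a chain of 1 nodes with single edges (A_1). Hence the type is A_1.

type A_1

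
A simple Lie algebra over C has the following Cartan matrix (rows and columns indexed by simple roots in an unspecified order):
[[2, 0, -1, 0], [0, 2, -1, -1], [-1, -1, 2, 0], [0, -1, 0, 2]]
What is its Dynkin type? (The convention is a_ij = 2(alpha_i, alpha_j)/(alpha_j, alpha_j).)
A4

The matrix has rank 4 with 2's on the diagonal. Reading the off-diagonal entries as Dynkin edges (a single edge where a_ij = a_ji = -1; a double or triple edge where a_ij * a_ji = 2 or 3), the diagram is a chain of 4 nodes with single edges (A_4). One simple-root ordering that puts it in standard form is (alpha_1, alpha_3, alpha_2, alpha_4). So the algebra is type A_4, i.e. sl(5).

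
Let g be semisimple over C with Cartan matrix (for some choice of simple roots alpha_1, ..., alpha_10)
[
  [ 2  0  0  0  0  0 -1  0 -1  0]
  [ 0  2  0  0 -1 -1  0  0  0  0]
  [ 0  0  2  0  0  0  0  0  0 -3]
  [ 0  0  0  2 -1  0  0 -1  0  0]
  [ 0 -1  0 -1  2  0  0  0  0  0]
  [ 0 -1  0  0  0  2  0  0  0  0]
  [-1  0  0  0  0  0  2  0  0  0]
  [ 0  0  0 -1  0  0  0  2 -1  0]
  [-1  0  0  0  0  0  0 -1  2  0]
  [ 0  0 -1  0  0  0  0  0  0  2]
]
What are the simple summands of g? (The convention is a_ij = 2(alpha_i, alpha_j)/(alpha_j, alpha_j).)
A_8 + G_2

The diagram associated to this matrix has two connected components: the simple roots {alpha_1, alpha_2, alpha_4, alpha_5, alpha_6, alpha_7, alpha_8, alpha_9} form a chain of 8 nodes with single edges (A_8), and {alpha_3, alpha_10} form two nodes joined by a triple edge (G_2). A semisimple Lie algebra decomposes uniquely as the direct sum of simple ideals, one per connected component of its Dynkin diagram, so g ≅ A_8 ⊕ G_2 (dimension 80 + 14 = 94).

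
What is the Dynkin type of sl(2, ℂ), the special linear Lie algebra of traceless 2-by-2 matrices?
This is sl(2), which has dimension 2^2 - 1 = 3 and rank 2 - 1 = 1 (a Cartan subalgebra is the diagonal traceless matrices). In the classification of classical Lie algebras, the special linear algebra sl(n+1) has type A_n; here n = 1, so the Dynkin diagram is a chain of 1 nodes with single edges (A_1). Hence the type is A_1.

type A_1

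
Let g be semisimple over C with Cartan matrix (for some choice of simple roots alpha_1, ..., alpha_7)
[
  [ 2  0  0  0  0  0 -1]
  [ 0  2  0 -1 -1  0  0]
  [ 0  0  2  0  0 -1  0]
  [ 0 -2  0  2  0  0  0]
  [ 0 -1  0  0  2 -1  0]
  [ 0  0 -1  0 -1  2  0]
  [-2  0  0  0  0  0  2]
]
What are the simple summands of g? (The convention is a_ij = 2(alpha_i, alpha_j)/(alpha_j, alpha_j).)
The diagram associated to this matrix has two connected components: the simple roots {alpha_1, alpha_7} form a chain of 2 nodes with a double edge at one end; the terminal node there is the unique short simple root (B_2), and {alpha_2, alpha_3, alpha_4, alpha_5, alpha_6} form a chain of 5 nodes with a double edge at one end; the terminal node there is the unique long simple root (C_5). A semisimple Lie algebra decomposes uniquely as the direct sum of simple ideals, one per connected component of its Dynkin diagram, so g ≅ B_2 ⊕ C_5 (dimension 10 + 55 = 65).

B_2 (so(5)) ⊕ C_5 (sp(10))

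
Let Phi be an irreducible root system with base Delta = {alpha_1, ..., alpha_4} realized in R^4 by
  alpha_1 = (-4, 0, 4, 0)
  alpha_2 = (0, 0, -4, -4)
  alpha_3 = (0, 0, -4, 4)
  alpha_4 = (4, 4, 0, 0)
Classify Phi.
D_4

Compute the Cartan integers a_ij = 2(alpha_i, alpha_j)/(alpha_j, alpha_j); the resulting 4x4 Cartan matrix is
[[2, -1, -1, -1], [-1, 2, 0, 0], [-1, 0, 2, 0], [-1, 0, 0, 2]].
All simple roots have the same length, so the diagram is simply laced. The associated Dynkin diagram is a chain of 2 nodes with a fork of two nodes at one end (D_4), so the type is D_4 (the algebra so(8)).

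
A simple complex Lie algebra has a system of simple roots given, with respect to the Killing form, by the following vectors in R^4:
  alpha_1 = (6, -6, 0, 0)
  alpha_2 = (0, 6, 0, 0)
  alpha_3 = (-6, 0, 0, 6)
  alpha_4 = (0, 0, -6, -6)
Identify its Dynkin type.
Compute the Cartan integers a_ij = 2(alpha_i, alpha_j)/(alpha_j, alpha_j); the resulting 4x4 Cartan matrix is
[[2, -2, -1, 0], [-1, 2, 0, 0], [-1, 0, 2, -1], [0, 0, -1, 2]].
The roots have two lengths (squared-length ratio 2:1); the short ones are alpha_{2}. The associated Dynkin diagram is a chain of 4 nodes with a double edge at one end; the terminal node there is the unique short simple root (B_4), so the type is B_4 (the algebra so(9)).

type B_4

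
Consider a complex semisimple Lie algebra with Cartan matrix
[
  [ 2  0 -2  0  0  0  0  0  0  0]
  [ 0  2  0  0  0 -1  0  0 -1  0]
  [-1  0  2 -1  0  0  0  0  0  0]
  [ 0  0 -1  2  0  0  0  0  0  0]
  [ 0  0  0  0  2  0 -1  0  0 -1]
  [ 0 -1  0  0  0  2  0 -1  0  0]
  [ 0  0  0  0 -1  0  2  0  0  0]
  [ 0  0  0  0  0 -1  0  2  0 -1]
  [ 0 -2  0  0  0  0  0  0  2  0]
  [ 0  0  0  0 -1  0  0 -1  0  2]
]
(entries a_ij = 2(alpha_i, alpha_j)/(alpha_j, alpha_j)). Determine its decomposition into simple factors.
The diagram associated to this matrix has two connected components: the simple roots {alpha_1, alpha_3, alpha_4} form a chain of 3 nodes with a double edge at one end; the terminal node there is the unique long simple root (C_3), and {alpha_2, alpha_5, alpha_6, alpha_7, alpha_8, alpha_9, alpha_10} form a chain of 7 nodes with a double edge at one end; the terminal node there is the unique long simple root (C_7). A semisimple Lie algebra decomposes uniquely as the direct sum of simple ideals, one per connected component of its Dynkin diagram, so g ≅ C_3 ⊕ C_7 (dimension 21 + 105 = 126).

C3 + C7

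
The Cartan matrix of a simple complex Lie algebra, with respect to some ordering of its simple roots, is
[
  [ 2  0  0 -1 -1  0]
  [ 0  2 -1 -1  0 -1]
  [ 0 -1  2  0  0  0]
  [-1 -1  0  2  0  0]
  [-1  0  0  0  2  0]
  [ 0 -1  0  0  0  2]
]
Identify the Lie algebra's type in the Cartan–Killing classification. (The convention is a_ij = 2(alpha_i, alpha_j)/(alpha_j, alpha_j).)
type D_6

The matrix has rank 6 with 2's on the diagonal. Reading the off-diagonal entries as Dynkin edges (a single edge where a_ij = a_ji = -1; a double or triple edge where a_ij * a_ji = 2 or 3), the diagram is a chain of 4 nodes with a fork of two nodes at one end (D_6). One simple-root ordering that puts it in standard form is (alpha_5, alpha_1, alpha_4, alpha_2, alpha_3, alpha_6). So the algebra is type D_6, i.e. so(12).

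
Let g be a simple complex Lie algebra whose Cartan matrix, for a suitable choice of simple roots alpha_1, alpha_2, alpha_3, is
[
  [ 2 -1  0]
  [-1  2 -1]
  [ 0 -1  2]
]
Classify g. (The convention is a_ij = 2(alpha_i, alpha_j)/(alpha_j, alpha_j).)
A_3 (sl(4))

The matrix has rank 3 with 2's on the diagonal. Reading the off-diagonal entries as Dynkin edges (a single edge where a_ij = a_ji = -1; a double or triple edge where a_ij * a_ji = 2 or 3), the diagram is a chain of 3 nodes with single edges (A_3). One simple-root ordering that puts it in standard form is (alpha_3, alpha_2, alpha_1). So the algebra is type A_3, i.e. sl(4).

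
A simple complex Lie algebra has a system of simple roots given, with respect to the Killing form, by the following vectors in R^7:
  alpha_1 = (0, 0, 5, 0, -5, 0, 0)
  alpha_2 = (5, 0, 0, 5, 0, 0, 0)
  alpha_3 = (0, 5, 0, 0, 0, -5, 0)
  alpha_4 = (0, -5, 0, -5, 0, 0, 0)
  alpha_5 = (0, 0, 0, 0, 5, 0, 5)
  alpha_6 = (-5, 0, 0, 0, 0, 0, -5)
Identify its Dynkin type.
A_6 (sl(7))

Compute the Cartan integers a_ij = 2(alpha_i, alpha_j)/(alpha_j, alpha_j); the resulting 6x6 Cartan matrix is
[[2, 0, 0, 0, -1, 0], [0, 2, 0, -1, 0, -1], [0, 0, 2, -1, 0, 0], [0, -1, -1, 2, 0, 0], [-1, 0, 0, 0, 2, -1], [0, -1, 0, 0, -1, 2]].
All simple roots have the same length, so the diagram is simply laced. The associated Dynkin diagram is a chain of 6 nodes with single edges (A_6), so the type is A_6 (the algebra sl(7)).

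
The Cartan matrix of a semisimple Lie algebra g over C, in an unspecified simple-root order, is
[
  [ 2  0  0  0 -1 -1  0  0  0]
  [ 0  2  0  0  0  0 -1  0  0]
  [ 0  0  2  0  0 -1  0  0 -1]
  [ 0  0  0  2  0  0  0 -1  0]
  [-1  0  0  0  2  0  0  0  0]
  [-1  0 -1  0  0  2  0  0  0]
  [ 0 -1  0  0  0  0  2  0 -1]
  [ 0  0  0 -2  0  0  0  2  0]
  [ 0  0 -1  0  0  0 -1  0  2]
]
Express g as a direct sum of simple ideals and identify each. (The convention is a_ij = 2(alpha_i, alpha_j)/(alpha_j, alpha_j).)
A_7 ⊕ B_2

The diagram associated to this matrix has two connected components: the simple roots {alpha_1, alpha_2, alpha_3, alpha_5, alpha_6, alpha_7, alpha_9} form a chain of 7 nodes with single edges (A_7), and {alpha_4, alpha_8} form a chain of 2 nodes with a double edge at one end; the terminal node there is the unique short simple root (B_2). A semisimple Lie algebra decomposes uniquely as the direct sum of simple ideals, one per connected component of its Dynkin diagram, so g ≅ A_7 ⊕ B_2 (dimension 63 + 10 = 73).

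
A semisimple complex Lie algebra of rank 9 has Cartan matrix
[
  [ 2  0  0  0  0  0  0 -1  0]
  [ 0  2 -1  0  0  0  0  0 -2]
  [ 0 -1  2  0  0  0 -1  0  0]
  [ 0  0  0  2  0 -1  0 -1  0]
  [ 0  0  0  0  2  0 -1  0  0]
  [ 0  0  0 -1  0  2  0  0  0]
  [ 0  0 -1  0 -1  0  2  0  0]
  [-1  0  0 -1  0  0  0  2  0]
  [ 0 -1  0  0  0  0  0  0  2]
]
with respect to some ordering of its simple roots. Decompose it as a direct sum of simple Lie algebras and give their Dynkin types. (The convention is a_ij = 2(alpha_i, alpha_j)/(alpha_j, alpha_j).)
The diagram associated to this matrix has two connected components: the simple roots {alpha_1, alpha_4, alpha_6, alpha_8} form a chain of 4 nodes with single edges (A_4), and {alpha_2, alpha_3, alpha_5, alpha_7, alpha_9} form a chain of 5 nodes with a double edge at one end; the terminal node there is the unique short simple root (B_5). A semisimple Lie algebra decomposes uniquely as the direct sum of simple ideals, one per connected component of its Dynkin diagram, so g ≅ A_4 ⊕ B_5 (dimension 24 + 55 = 79).

type A_4 ⊕ type B_5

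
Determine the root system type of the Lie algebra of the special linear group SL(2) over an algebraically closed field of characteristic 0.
A1

This is sl(2), which has dimension 2^2 - 1 = 3 and rank 2 - 1 = 1 (a Cartan subalgebra is the diagonal traceless matrices). In the classification of classical Lie algebras, the special linear algebra sl(n+1) has type A_n; here n = 1, so the Dynkin diagram is a chain of 1 nodes with single edges (A_1). Hence the type is A_1.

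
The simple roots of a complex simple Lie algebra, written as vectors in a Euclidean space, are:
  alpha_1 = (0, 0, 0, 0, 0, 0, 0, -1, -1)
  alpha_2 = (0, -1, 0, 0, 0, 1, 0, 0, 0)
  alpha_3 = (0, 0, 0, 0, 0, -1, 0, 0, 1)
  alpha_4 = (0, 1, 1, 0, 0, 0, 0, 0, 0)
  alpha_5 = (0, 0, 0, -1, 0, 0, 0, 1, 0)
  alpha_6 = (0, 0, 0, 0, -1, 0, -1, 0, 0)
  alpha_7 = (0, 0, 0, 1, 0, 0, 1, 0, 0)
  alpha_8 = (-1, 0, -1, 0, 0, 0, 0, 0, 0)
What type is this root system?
A8

Compute the Cartan integers a_ij = 2(alpha_i, alpha_j)/(alpha_j, alpha_j); the resulting 8x8 Cartan matrix is
[[2, 0, -1, 0, -1, 0, 0, 0], [0, 2, -1, -1, 0, 0, 0, 0], [-1, -1, 2, 0, 0, 0, 0, 0], [0, -1, 0, 2, 0, 0, 0, -1], [-1, 0, 0, 0, 2, 0, -1, 0], [0, 0, 0, 0, 0, 2, -1, 0], [0, 0, 0, 0, -1, -1, 2, 0], [0, 0, 0, -1, 0, 0, 0, 2]].
All simple roots have the same length, so the diagram is simply laced. The associated Dynkin diagram is a chain of 8 nodes with single edges (A_8), so the type is A_8 (the algebra sl(9)).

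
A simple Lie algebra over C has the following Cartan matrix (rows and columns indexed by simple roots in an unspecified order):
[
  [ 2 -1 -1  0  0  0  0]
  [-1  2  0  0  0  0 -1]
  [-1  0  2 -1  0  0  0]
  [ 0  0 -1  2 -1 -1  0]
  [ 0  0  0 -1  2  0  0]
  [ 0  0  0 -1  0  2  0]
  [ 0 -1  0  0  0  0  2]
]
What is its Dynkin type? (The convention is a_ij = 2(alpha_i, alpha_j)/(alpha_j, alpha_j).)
type D_7

The matrix has rank 7 with 2's on the diagonal. Reading the off-diagonal entries as Dynkin edges (a single edge where a_ij = a_ji = -1; a double or triple edge where a_ij * a_ji = 2 or 3), the diagram is a chain of 5 nodes with a fork of two nodes at one end (D_7). One simple-root ordering that puts it in standard form is (alpha_7, alpha_2, alpha_1, alpha_3, alpha_4, alpha_6, alpha_5). So the algebra is type D_7, i.e. so(14).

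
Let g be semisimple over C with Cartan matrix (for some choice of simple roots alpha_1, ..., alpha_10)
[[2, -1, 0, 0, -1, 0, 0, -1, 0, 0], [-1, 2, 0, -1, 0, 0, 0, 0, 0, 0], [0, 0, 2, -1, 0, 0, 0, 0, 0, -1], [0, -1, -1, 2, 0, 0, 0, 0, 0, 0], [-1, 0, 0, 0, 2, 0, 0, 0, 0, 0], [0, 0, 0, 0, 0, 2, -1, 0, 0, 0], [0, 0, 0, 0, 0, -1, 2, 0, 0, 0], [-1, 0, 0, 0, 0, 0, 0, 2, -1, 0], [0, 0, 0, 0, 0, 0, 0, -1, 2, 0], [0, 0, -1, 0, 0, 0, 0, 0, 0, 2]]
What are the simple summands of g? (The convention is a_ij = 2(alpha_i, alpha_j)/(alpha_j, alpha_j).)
The diagram associated to this matrix has two connected components: the simple roots {alpha_6, alpha_7} form a chain of 2 nodes with single edges (A_2), and {alpha_1, alpha_2, alpha_3, alpha_4, alpha_5, alpha_8, alpha_9, alpha_10} form a chain of 7 nodes with one extra node attached to the third node from one end (E_8). A semisimple Lie algebra decomposes uniquely as the direct sum of simple ideals, one per connected component of its Dynkin diagram, so g ≅ A_2 ⊕ E_8 (dimension 8 + 248 = 256).

A_2 ⊕ E_8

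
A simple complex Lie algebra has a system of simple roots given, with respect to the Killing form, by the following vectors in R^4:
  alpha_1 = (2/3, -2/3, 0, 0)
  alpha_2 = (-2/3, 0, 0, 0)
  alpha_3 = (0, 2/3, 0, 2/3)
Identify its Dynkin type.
B3

Compute the Cartan integers a_ij = 2(alpha_i, alpha_j)/(alpha_j, alpha_j); the resulting 3x3 Cartan matrix is
[[2, -2, -1], [-1, 2, 0], [-1, 0, 2]].
The roots have two lengths (squared-length ratio 2:1); the short ones are alpha_{2}. The associated Dynkin diagram is a chain of 3 nodes with a double edge at one end; the terminal node there is the unique short simple root (B_3), so the type is B_3 (the algebra so(7)).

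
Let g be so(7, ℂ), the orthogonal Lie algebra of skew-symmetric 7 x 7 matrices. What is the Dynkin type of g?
This is so(7) with 7 odd, which has dimension 7(7-1)/2 = 21 and rank (7-1)/2 = 3. In the classification of classical Lie algebras, the orthogonal algebra so(2n+1) in an odd number of variables has type B_n; here n = 3, so the Dynkin diagram is a chain of 3 nodes with a double edge at one end; the terminal node there is the unique short simple root (B_3). Hence the type is B_3.

B_3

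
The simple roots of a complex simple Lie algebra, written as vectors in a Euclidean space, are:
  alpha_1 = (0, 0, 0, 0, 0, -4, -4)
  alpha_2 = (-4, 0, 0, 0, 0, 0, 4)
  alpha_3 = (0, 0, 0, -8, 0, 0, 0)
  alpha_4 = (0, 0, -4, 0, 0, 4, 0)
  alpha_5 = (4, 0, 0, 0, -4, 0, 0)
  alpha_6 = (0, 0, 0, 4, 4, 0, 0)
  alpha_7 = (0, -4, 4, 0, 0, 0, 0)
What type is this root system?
Compute the Cartan integers a_ij = 2(alpha_i, alpha_j)/(alpha_j, alpha_j); the resulting 7x7 Cartan matrix is
[[2, -1, 0, -1, 0, 0, 0], [-1, 2, 0, 0, -1, 0, 0], [0, 0, 2, 0, 0, -2, 0], [-1, 0, 0, 2, 0, 0, -1], [0, -1, 0, 0, 2, -1, 0], [0, 0, -1, 0, -1, 2, 0], [0, 0, 0, -1, 0, 0, 2]].
The roots have two lengths (squared-length ratio 2:1); the short ones are alpha_{1,2,4,5,6,7}. The associated Dynkin diagram is a chain of 7 nodes with a double edge at one end; the terminal node there is the unique long simple root (C_7), so the type is C_7 (the algebra sp(14)).

C7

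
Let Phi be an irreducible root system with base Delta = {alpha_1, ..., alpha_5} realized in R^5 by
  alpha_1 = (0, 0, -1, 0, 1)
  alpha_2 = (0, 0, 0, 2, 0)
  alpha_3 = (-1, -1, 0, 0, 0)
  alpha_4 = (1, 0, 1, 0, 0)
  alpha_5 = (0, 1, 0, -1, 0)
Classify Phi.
Compute the Cartan integers a_ij = 2(alpha_i, alpha_j)/(alpha_j, alpha_j); the resulting 5x5 Cartan matrix is
[[2, 0, 0, -1, 0], [0, 2, 0, 0, -2], [0, 0, 2, -1, -1], [-1, 0, -1, 2, 0], [0, -1, -1, 0, 2]].
The roots have two lengths (squared-length ratio 2:1); the short ones are alpha_{1,3,4,5}. The associated Dynkin diagram is a chain of 5 nodes with a double edge at one end; the terminal node there is the unique long simple root (C_5), so the type is C_5 (the algebra sp(10)).

C_5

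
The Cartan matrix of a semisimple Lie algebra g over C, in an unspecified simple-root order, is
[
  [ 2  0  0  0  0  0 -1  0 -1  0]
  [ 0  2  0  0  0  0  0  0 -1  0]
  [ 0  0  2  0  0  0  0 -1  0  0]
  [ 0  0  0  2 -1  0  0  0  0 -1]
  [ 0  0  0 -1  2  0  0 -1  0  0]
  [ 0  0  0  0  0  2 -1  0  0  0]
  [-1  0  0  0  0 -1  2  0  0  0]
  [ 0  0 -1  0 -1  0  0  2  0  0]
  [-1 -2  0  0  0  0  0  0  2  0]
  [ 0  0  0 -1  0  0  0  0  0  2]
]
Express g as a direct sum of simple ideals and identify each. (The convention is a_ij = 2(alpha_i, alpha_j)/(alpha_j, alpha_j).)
A_5 + B_5

The diagram associated to this matrix has two connected components: the simple roots {alpha_3, alpha_4, alpha_5, alpha_8, alpha_10} form a chain of 5 nodes with single edges (A_5), and {alpha_1, alpha_2, alpha_6, alpha_7, alpha_9} form a chain of 5 nodes with a double edge at one end; the terminal node there is the unique short simple root (B_5). A semisimple Lie algebra decomposes uniquely as the direct sum of simple ideals, one per connected component of its Dynkin diagram, so g ≅ A_5 ⊕ B_5 (dimension 35 + 55 = 90).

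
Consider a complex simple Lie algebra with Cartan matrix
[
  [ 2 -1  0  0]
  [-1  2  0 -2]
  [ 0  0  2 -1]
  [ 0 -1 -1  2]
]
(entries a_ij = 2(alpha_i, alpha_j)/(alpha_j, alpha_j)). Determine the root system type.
The matrix has rank 4 with 2's on the diagonal. Reading the off-diagonal entries as Dynkin edges (a single edge where a_ij = a_ji = -1; a double or triple edge where a_ij * a_ji = 2 or 3), the diagram is a chain of 4 nodes with a double edge between the middle two (F_4). One simple-root ordering that puts it in standard form is (alpha_1, alpha_2, alpha_4, alpha_3). So the algebra is type F_4.

type F_4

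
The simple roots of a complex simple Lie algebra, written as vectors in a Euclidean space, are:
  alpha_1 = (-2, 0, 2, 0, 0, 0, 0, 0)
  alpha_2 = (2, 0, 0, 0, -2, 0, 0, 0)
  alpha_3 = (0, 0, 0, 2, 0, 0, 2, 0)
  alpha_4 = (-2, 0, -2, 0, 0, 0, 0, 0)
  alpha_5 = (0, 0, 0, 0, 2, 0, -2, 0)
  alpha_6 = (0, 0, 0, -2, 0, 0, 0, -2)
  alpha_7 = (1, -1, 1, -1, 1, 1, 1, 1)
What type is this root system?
Compute the Cartan integers a_ij = 2(alpha_i, alpha_j)/(alpha_j, alpha_j); the resulting 7x7 Cartan matrix is
[[2, -1, 0, 0, 0, 0, 0], [-1, 2, 0, -1, -1, 0, 0], [0, 0, 2, 0, -1, -1, 0], [0, -1, 0, 2, 0, 0, -1], [0, -1, -1, 0, 2, 0, 0], [0, 0, -1, 0, 0, 2, 0], [0, 0, 0, -1, 0, 0, 2]].
All simple roots have the same length, so the diagram is simply laced. The associated Dynkin diagram is a chain of 6 nodes with one extra node attached to the third node from one end (E_7), so the type is E_7.

type E_7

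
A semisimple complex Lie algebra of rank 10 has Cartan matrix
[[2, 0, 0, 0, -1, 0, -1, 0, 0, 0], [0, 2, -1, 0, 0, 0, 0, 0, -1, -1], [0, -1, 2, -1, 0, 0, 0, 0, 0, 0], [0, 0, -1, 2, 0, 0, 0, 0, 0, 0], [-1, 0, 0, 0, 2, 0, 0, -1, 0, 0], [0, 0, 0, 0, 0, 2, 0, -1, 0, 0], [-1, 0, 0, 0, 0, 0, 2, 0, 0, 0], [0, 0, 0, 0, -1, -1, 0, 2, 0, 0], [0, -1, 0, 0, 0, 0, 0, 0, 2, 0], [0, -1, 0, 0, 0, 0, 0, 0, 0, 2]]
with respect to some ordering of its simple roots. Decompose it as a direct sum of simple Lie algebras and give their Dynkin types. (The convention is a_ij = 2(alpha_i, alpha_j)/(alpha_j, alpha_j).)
A5 + D5

The diagram associated to this matrix has two connected components: the simple roots {alpha_1, alpha_5, alpha_6, alpha_7, alpha_8} form a chain of 5 nodes with single edges (A_5), and {alpha_2, alpha_3, alpha_4, alpha_9, alpha_10} form a chain of 3 nodes with a fork of two nodes at one end (D_5). A semisimple Lie algebra decomposes uniquely as the direct sum of simple ideals, one per connected component of its Dynkin diagram, so g ≅ A_5 ⊕ D_5 (dimension 35 + 45 = 80).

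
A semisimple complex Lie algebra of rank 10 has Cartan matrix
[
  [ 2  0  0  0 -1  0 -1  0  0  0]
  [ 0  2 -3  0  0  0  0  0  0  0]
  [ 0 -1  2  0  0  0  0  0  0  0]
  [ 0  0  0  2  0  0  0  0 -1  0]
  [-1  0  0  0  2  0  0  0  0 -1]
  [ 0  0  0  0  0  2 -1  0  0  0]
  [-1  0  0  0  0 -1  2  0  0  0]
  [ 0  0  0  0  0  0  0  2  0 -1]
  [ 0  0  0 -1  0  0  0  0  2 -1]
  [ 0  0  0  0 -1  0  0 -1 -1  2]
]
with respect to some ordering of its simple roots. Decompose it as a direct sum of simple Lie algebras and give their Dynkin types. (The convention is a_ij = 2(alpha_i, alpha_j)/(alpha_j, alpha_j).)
The diagram associated to this matrix has two connected components: the simple roots {alpha_1, alpha_4, alpha_5, alpha_6, alpha_7, alpha_8, alpha_9, alpha_10} form a chain of 7 nodes with one extra node attached to the third node from one end (E_8), and {alpha_2, alpha_3} form two nodes joined by a triple edge (G_2). A semisimple Lie algebra decomposes uniquely as the direct sum of simple ideals, one per connected component of its Dynkin diagram, so g ≅ E_8 ⊕ G_2 (dimension 248 + 14 = 262).

E_8 ⊕ G_2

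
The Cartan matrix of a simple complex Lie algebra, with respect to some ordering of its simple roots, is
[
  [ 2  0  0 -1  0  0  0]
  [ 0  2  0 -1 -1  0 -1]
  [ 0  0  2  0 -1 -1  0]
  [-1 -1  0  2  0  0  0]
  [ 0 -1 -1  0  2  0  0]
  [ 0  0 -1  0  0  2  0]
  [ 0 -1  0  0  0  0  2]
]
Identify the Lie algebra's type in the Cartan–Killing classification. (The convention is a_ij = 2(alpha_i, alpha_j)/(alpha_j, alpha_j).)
The matrix has rank 7 with 2's on the diagonal. Reading the off-diagonal entries as Dynkin edges (a single edge where a_ij = a_ji = -1; a double or triple edge where a_ij * a_ji = 2 or 3), the diagram is a chain of 6 nodes with one extra node attached to the third node from one end (E_7). One simple-root ordering that puts it in standard form is (alpha_1, alpha_7, alpha_4, alpha_2, alpha_5, alpha_3, alpha_6). So the algebra is type E_7.

type E_7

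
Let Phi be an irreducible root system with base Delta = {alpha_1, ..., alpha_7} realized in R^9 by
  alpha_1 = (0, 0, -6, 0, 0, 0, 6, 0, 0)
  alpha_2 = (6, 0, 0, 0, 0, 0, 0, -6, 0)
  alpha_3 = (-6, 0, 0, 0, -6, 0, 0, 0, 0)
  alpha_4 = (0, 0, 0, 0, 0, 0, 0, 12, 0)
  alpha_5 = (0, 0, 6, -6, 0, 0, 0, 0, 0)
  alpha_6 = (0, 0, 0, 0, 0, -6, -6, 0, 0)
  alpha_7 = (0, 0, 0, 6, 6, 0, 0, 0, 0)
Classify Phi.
Compute the Cartan integers a_ij = 2(alpha_i, alpha_j)/(alpha_j, alpha_j); the resulting 7x7 Cartan matrix is
[[2, 0, 0, 0, -1, -1, 0], [0, 2, -1, -1, 0, 0, 0], [0, -1, 2, 0, 0, 0, -1], [0, -2, 0, 2, 0, 0, 0], [-1, 0, 0, 0, 2, 0, -1], [-1, 0, 0, 0, 0, 2, 0], [0, 0, -1, 0, -1, 0, 2]].
The roots have two lengths (squared-length ratio 2:1); the short ones are alpha_{1,2,3,5,6,7}. The associated Dynkin diagram is a chain of 7 nodes with a double edge at one end; the terminal node there is the unique long simple root (C_7), so the type is C_7 (the algebra sp(14)).

C_7 (sp(14))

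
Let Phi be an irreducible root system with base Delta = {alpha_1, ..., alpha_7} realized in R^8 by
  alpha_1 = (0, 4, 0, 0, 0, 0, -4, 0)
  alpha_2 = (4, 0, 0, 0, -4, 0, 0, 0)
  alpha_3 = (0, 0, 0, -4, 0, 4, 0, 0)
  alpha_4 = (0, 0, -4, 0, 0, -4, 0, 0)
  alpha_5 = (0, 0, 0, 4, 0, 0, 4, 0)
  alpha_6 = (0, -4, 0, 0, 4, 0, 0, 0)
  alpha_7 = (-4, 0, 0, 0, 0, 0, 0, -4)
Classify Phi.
Compute the Cartan integers a_ij = 2(alpha_i, alpha_j)/(alpha_j, alpha_j); the resulting 7x7 Cartan matrix is
[[2, 0, 0, 0, -1, -1, 0], [0, 2, 0, 0, 0, -1, -1], [0, 0, 2, -1, -1, 0, 0], [0, 0, -1, 2, 0, 0, 0], [-1, 0, -1, 0, 2, 0, 0], [-1, -1, 0, 0, 0, 2, 0], [0, -1, 0, 0, 0, 0, 2]].
All simple roots have the same length, so the diagram is simply laced. The associated Dynkin diagram is a chain of 7 nodes with single edges (A_7), so the type is A_7 (the algebra sl(8)).

A_7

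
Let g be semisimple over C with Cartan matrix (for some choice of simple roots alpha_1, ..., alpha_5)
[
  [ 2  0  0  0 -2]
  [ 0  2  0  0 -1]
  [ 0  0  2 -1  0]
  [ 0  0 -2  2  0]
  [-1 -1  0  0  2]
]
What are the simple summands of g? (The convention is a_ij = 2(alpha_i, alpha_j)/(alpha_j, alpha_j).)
B2 + C3

The diagram associated to this matrix has two connected components: the simple roots {alpha_3, alpha_4} form a chain of 2 nodes with a double edge at one end; the terminal node there is the unique short simple root (B_2), and {alpha_1, alpha_2, alpha_5} form a chain of 3 nodes with a double edge at one end; the terminal node there is the unique long simple root (C_3). A semisimple Lie algebra decomposes uniquely as the direct sum of simple ideals, one per connected component of its Dynkin diagram, so g ≅ B_2 ⊕ C_3 (dimension 10 + 21 = 31).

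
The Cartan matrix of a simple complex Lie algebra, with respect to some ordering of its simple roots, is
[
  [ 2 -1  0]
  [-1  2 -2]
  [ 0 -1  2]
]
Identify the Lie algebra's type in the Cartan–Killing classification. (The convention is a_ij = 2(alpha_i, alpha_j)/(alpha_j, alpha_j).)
The matrix has rank 3 with 2's on the diagonal. Reading the off-diagonal entries as Dynkin edges (a single edge where a_ij = a_ji = -1; a double or triple edge where a_ij * a_ji = 2 or 3), the diagram is a chain of 3 nodes with a double edge at one end; the terminal node there is the unique short simple root (B_3). One simple-root ordering that puts it in standard form is (alpha_1, alpha_2, alpha_3). So the algebra is type B_3, i.e. so(7).

B_3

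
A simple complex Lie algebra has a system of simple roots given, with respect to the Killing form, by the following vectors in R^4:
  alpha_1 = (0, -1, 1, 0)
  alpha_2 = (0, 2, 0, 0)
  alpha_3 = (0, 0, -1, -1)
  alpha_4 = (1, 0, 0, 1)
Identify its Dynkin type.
C4

Compute the Cartan integers a_ij = 2(alpha_i, alpha_j)/(alpha_j, alpha_j); the resulting 4x4 Cartan matrix is
[[2, -1, -1, 0], [-2, 2, 0, 0], [-1, 0, 2, -1], [0, 0, -1, 2]].
The roots have two lengths (squared-length ratio 2:1); the short ones are alpha_{1,3,4}. The associated Dynkin diagram is a chain of 4 nodes with a double edge at one end; the terminal node there is the unique long simple root (C_4), so the type is C_4 (the algebra sp(8)).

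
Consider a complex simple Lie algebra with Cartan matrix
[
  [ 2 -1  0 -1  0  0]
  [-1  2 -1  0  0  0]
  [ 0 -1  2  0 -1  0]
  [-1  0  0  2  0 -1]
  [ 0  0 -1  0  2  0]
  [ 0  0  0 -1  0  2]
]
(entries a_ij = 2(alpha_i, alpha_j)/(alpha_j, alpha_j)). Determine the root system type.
The matrix has rank 6 with 2's on the diagonal. Reading the off-diagonal entries as Dynkin edges (a single edge where a_ij = a_ji = -1; a double or triple edge where a_ij * a_ji = 2 or 3), the diagram is a chain of 6 nodes with single edges (A_6). One simple-root ordering that puts it in standard form is (alpha_5, alpha_3, alpha_2, alpha_1, alpha_4, alpha_6). So the algebra is type A_6, i.e. sl(7).

A6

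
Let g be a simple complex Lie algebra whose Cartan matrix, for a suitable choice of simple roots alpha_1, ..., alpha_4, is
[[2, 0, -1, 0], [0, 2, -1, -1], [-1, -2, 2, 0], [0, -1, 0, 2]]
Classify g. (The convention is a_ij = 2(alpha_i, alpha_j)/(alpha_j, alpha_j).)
The matrix has rank 4 with 2's on the diagonal. Reading the off-diagonal entries as Dynkin edges (a single edge where a_ij = a_ji = -1; a double or triple edge where a_ij * a_ji = 2 or 3), the diagram is a chain of 4 nodes with a double edge between the middle two (F_4). One simple-root ordering that puts it in standard form is (alpha_1, alpha_3, alpha_2, alpha_4). So the algebra is type F_4.

F4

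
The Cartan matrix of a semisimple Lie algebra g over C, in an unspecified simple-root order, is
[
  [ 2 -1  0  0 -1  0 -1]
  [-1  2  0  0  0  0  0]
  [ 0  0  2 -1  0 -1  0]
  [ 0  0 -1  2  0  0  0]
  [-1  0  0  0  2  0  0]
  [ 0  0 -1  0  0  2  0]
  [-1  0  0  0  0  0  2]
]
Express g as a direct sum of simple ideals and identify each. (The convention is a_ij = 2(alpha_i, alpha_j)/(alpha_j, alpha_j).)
type A_3 ⊕ type D_4

The diagram associated to this matrix has two connected components: the simple roots {alpha_3, alpha_4, alpha_6} form a chain of 3 nodes with single edges (A_3), and {alpha_1, alpha_2, alpha_5, alpha_7} form a chain of 2 nodes with a fork of two nodes at one end (D_4). A semisimple Lie algebra decomposes uniquely as the direct sum of simple ideals, one per connected component of its Dynkin diagram, so g ≅ A_3 ⊕ D_4 (dimension 15 + 28 = 43).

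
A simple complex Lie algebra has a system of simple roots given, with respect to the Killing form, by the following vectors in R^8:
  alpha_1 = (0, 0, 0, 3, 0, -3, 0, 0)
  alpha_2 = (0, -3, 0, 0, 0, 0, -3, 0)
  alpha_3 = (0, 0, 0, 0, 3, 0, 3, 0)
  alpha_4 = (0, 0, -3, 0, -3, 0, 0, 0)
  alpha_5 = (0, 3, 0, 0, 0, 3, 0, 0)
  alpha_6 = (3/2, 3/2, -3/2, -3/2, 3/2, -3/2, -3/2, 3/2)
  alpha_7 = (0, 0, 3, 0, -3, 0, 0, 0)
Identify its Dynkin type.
Compute the Cartan integers a_ij = 2(alpha_i, alpha_j)/(alpha_j, alpha_j); the resulting 7x7 Cartan matrix is
[[2, 0, 0, 0, -1, 0, 0], [0, 2, -1, 0, -1, 0, 0], [0, -1, 2, -1, 0, 0, -1], [0, 0, -1, 2, 0, 0, 0], [-1, -1, 0, 0, 2, 0, 0], [0, 0, 0, 0, 0, 2, -1], [0, 0, -1, 0, 0, -1, 2]].
All simple roots have the same length, so the diagram is simply laced. The associated Dynkin diagram is a chain of 6 nodes with one extra node attached to the third node from one end (E_7), so the type is E_7.

E_7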